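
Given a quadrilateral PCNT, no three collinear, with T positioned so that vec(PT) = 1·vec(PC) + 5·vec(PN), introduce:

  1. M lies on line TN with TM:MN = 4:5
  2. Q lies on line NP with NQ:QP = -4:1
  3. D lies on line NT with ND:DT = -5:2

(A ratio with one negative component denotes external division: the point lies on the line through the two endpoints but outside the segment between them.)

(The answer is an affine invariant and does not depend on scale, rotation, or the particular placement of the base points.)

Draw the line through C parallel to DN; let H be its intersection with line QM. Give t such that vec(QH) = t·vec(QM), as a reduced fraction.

Work in coordinates with P = (0, 0), C = (1, 0), N = (0, 1), T = (1, 5).
1. M lies on line TN with TM:MN = 4:5 ⇒ M = (5/9, 29/9)
2. Q lies on line NP with NQ:QP = -4:1 ⇒ Q = (0, -1/3)
3. D lies on line NT with ND:DT = -5:2 ⇒ D = (5/3, 23/3)
through C parallel to DN: direction (-5/3, -20/3); meets QM at H = (-55/36, -91/9)
H = Q + t·(M−Q) with t = -11/4

t = -11/4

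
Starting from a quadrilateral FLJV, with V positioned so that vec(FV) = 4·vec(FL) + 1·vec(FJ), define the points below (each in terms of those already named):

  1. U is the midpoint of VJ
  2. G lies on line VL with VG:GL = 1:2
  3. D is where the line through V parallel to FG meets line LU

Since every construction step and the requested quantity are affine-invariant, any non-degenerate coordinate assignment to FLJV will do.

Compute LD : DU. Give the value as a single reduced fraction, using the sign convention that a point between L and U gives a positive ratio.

Work in coordinates with F = (0, 0), L = (1, 0), J = (0, 1), V = (4, 1).
1. U is the midpoint of VJ ⇒ U = (2, 1)
2. G lies on line VL with VG:GL = 1:2 ⇒ G = (3, 2/3)
3. D is where the line through V parallel to FG meets line LU ⇒ D = (10/7, 3/7)
D = L + t·(U−L) with t = 3/7, so LD:DU = t:(1−t) = 3/7:4/7

LD:DU = 3/4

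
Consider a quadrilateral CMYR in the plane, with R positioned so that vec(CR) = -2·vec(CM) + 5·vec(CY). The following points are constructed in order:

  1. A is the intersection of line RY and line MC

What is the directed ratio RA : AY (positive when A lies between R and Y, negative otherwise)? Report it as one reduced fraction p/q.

RA:AY = -5

Work in coordinates with C = (0, 0), M = (1, 0), Y = (0, 1), R = (-2, 5).
1. A is the intersection of line RY and line MC ⇒ A = (1/2, 0)
A = R + t·(Y−R) with t = 5/4, so RA:AY = t:(1−t) = 5/4:-1/4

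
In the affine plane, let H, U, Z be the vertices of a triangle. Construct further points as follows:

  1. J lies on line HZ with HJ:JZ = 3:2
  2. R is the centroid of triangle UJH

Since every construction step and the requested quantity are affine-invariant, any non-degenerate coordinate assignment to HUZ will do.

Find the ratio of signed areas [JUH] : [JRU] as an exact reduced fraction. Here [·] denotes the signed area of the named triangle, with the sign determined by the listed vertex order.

Set H = (0, 0), U = (1, 0), Z = (0, 1); any affine frame gives the same invariant.
1. J lies on line HZ with HJ:JZ = 3:2 ⇒ J = (0, 3/5)
2. R is the centroid of triangle UJH ⇒ R = (1/3, 1/5)
2·[JUH] = -3/5, 2·[JRU] = 1/5
[JUH]:[JRU] = -3/5:1/5 = -3

[JUH]:[JRU] = -3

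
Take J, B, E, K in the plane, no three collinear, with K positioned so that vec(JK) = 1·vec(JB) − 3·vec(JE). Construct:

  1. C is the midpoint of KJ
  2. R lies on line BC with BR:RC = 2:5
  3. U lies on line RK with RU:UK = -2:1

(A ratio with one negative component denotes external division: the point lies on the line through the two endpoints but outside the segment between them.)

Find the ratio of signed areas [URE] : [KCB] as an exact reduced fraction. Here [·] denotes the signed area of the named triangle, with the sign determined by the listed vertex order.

Choose coordinates J = (0, 0), B = (1, 0), E = (0, 1), K = (1, -3).
1. C is the midpoint of KJ ⇒ C = (1/2, -3/2)
2. R lies on line BC with BR:RC = 2:5 ⇒ R = (6/7, -3/7)
3. U lies on line RK with RU:UK = -2:1 ⇒ U = (8/7, -39/7)
2·[URE] = 4, 2·[KCB] = -3/2
[URE]:[KCB] = 4:-3/2 = -8/3

[URE]:[KCB] = -8/3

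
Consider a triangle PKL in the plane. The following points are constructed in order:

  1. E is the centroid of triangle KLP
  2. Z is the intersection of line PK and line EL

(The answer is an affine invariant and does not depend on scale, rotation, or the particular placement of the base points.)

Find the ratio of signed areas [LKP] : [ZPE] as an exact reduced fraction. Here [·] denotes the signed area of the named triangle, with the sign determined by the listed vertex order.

[LKP]:[ZPE] = 6

Work in coordinates with P = (0, 0), K = (1, 0), L = (0, 1).
1. E is the centroid of triangle KLP ⇒ E = (1/3, 1/3)
2. Z is the intersection of line PK and line EL ⇒ Z = (1/2, 0)
2·[LKP] = -1, 2·[ZPE] = -1/6
[LKP]:[ZPE] = -1:-1/6 = 6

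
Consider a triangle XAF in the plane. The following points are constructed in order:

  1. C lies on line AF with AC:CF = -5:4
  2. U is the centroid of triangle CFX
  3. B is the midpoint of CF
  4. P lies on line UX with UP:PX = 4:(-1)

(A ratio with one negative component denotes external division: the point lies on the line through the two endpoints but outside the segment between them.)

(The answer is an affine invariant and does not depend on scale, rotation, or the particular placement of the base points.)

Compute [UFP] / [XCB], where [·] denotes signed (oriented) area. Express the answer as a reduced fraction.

Set X = (0, 0), A = (1, 0), F = (0, 1); any affine frame gives the same invariant.
1. C lies on line AF with AC:CF = -5:4 ⇒ C = (-4, 5)
2. U is the centroid of triangle CFX ⇒ U = (-4/3, 2)
3. B is the midpoint of CF ⇒ B = (-2, 3)
4. P lies on line UX with UP:PX = 4:(-1) ⇒ P = (4/9, -2/3)
2·[UFP] = -16/9, 2·[XCB] = -2
[UFP]:[XCB] = -16/9:-2 = 8/9

[UFP]:[XCB] = 8/9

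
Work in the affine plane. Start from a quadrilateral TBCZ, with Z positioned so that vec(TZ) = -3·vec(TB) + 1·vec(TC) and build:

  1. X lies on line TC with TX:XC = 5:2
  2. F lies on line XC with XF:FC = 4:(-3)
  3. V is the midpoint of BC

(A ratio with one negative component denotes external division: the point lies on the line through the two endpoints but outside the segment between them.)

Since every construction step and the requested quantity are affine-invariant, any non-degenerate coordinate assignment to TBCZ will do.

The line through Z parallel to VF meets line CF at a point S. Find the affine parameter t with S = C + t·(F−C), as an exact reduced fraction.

t = -19/2

Work in coordinates with T = (0, 0), B = (1, 0), C = (0, 1), Z = (-3, 1).
1. X lies on line TC with TX:XC = 5:2 ⇒ X = (0, 5/7)
2. F lies on line XC with XF:FC = 4:(-3) ⇒ F = (0, 13/7)
3. V is the midpoint of BC ⇒ V = (1/2, 1/2)
through Z parallel to VF: direction (-1/2, 19/14); meets CF at S = (0, -50/7)
S = C + t·(F−C) with t = -19/2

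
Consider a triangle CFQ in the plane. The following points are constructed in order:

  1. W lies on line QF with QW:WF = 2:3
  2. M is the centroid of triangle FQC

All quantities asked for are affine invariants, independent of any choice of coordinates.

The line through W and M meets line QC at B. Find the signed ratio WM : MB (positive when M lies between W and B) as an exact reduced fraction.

Work in coordinates with C = (0, 0), F = (1, 0), Q = (0, 1).
1. W lies on line QF with QW:WF = 2:3 ⇒ W = (2/5, 3/5)
2. M is the centroid of triangle FQC ⇒ M = (1/3, 1/3)
line WM meets QC at B = (0, -1)
M = W + t·(B−W) with t = 1/6, so WM:MB = 1/6:5/6

WM:MB = 1/5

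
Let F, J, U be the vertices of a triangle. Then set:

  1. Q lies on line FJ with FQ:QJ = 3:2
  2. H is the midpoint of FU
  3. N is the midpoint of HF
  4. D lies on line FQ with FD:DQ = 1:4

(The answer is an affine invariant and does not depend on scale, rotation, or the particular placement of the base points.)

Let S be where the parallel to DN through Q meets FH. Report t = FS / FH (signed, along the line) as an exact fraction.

Assign F = (0, 0), J = (1, 0), U = (0, 1) — the answer is frame-independent, so this choice is without loss of generality.
1. Q lies on line FJ with FQ:QJ = 3:2 ⇒ Q = (3/5, 0)
2. H is the midpoint of FU ⇒ H = (0, 1/2)
3. N is the midpoint of HF ⇒ N = (0, 1/4)
4. D lies on line FQ with FD:DQ = 1:4 ⇒ D = (3/25, 0)
through Q parallel to DN: direction (-3/25, 1/4); meets FH at S = (0, 5/4)
S = F + t·(H−F) with t = 5/2

t = 5/2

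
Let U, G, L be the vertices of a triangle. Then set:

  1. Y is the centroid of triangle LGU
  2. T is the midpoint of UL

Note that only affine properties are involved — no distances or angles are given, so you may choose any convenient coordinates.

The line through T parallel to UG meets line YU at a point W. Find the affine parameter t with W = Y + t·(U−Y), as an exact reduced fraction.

t = -1/2

Set U = (0, 0), G = (1, 0), L = (0, 1); any affine frame gives the same invariant.
1. Y is the centroid of triangle LGU ⇒ Y = (1/3, 1/3)
2. T is the midpoint of UL ⇒ T = (0, 1/2)
through T parallel to UG: direction (1, 0); meets YU at W = (1/2, 1/2)
W = Y + t·(U−Y) with t = -1/2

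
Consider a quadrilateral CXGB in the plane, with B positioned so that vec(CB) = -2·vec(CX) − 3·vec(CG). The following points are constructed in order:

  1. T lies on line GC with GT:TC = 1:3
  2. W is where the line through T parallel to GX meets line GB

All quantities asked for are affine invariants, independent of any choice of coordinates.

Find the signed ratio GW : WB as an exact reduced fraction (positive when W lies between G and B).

GW:WB = 1/23

Work in coordinates with C = (0, 0), X = (1, 0), G = (0, 1), B = (-2, -3).
1. T lies on line GC with GT:TC = 1:3 ⇒ T = (0, 3/4)
2. W is where the line through T parallel to GX meets line GB ⇒ W = (-1/12, 5/6)
W = G + t·(B−G) with t = 1/24, so GW:WB = t:(1−t) = 1/24:23/24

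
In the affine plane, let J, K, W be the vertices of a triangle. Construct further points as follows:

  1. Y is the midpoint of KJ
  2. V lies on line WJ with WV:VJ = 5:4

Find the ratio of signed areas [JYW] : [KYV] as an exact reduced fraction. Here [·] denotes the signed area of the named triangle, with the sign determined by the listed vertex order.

Assign J = (0, 0), K = (1, 0), W = (0, 1) — the answer is frame-independent, so this choice is without loss of generality.
1. Y is the midpoint of KJ ⇒ Y = (1/2, 0)
2. V lies on line WJ with WV:VJ = 5:4 ⇒ V = (0, 4/9)
2·[JYW] = 1/2, 2·[KYV] = -2/9
[JYW]:[KYV] = 1/2:-2/9 = -9/4

[JYW]:[KYV] = -9/4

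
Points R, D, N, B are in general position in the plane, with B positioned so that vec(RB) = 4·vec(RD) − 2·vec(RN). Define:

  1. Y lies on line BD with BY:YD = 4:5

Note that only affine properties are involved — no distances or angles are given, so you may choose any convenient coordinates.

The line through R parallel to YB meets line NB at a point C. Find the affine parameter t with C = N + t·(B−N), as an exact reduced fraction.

Work in coordinates with R = (0, 0), D = (1, 0), N = (0, 1), B = (4, -2).
1. Y lies on line BD with BY:YD = 4:5 ⇒ Y = (8/3, -10/9)
through R parallel to YB: direction (4/3, -8/9); meets NB at C = (12, -8)
C = N + t·(B−N) with t = 3

t = 3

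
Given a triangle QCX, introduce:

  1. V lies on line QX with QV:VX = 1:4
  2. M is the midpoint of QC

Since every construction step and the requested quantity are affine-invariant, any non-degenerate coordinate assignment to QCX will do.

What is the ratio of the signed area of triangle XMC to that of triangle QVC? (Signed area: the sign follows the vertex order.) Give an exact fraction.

Work in coordinates with Q = (0, 0), C = (1, 0), X = (0, 1).
1. V lies on line QX with QV:VX = 1:4 ⇒ V = (0, 1/5)
2. M is the midpoint of QC ⇒ M = (1/2, 0)
2·[XMC] = 1/2, 2·[QVC] = -1/5
[XMC]:[QVC] = 1/2:-1/5 = -5/2

[XMC]:[QVC] = -5/2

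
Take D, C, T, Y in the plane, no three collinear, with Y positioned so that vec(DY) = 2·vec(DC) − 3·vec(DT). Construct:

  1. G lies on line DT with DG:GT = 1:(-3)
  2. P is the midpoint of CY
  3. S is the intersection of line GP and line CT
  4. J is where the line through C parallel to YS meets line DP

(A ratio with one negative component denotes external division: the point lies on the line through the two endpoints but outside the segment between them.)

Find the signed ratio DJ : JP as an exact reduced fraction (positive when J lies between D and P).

DJ:JP = -1/7

Set D = (0, 0), C = (1, 0), T = (0, 1), Y = (2, -3); any affine frame gives the same invariant.
1. G lies on line DT with DG:GT = 1:(-3) ⇒ G = (0, -1/2)
2. P is the midpoint of CY ⇒ P = (3/2, -3/2)
3. S is the intersection of line GP and line CT ⇒ S = (9/2, -7/2)
4. J is where the line through C parallel to YS meets line DP ⇒ J = (-1/4, 1/4)
J = D + t·(P−D) with t = -1/6, so DJ:JP = t:(1−t) = -1/6:7/6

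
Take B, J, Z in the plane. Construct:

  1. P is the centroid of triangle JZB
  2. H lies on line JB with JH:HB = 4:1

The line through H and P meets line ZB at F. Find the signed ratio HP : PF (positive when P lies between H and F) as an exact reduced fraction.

HP:PF = -2/5

Choose coordinates B = (0, 0), J = (1, 0), Z = (0, 1).
1. P is the centroid of triangle JZB ⇒ P = (1/3, 1/3)
2. H lies on line JB with JH:HB = 4:1 ⇒ H = (1/5, 0)
line HP meets ZB at F = (0, -1/2)
P = H + t·(F−H) with t = -2/3, so HP:PF = -2/3:5/3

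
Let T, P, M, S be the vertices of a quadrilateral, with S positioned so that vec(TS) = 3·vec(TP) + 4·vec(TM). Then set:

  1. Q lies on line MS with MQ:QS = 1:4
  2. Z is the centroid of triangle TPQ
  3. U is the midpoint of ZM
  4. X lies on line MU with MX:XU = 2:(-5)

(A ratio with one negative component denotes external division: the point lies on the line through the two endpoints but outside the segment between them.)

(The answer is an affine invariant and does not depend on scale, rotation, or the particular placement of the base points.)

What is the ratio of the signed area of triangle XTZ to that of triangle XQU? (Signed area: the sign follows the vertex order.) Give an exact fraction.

Work in coordinates with T = (0, 0), P = (1, 0), M = (0, 1), S = (3, 4).
1. Q lies on line MS with MQ:QS = 1:4 ⇒ Q = (3/5, 8/5)
2. Z is the centroid of triangle TPQ ⇒ Z = (8/15, 8/15)
3. U is the midpoint of ZM ⇒ U = (4/15, 23/30)
4. X lies on line MU with MX:XU = 2:(-5) ⇒ X = (-8/45, 52/45)
2·[XTZ] = 32/45, 2·[XQU] = -1/2
[XTZ]:[XQU] = 32/45:-1/2 = -64/45

[XTZ]:[XQU] = -64/45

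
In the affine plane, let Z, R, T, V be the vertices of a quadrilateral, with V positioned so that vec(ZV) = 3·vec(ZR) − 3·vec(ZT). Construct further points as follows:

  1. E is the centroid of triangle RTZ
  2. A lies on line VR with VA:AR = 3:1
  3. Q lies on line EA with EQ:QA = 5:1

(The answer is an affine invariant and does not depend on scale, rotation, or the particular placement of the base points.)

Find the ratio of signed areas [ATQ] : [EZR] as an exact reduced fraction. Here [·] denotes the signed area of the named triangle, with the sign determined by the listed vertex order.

[ATQ]:[EZR] = 5/24

Choose coordinates Z = (0, 0), R = (1, 0), T = (0, 1), V = (3, -3).
1. E is the centroid of triangle RTZ ⇒ E = (1/3, 1/3)
2. A lies on line VR with VA:AR = 3:1 ⇒ A = (3/2, -3/4)
3. Q lies on line EA with EQ:QA = 5:1 ⇒ Q = (47/36, -41/72)
2·[ATQ] = 5/72, 2·[EZR] = 1/3
[ATQ]:[EZR] = 5/72:1/3 = 5/24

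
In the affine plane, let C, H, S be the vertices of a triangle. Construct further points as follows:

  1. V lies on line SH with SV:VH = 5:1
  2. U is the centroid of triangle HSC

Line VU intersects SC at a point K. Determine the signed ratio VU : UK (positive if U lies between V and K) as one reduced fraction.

VU:UK = 3/2

Choose coordinates C = (0, 0), H = (1, 0), S = (0, 1).
1. V lies on line SH with SV:VH = 5:1 ⇒ V = (5/6, 1/6)
2. U is the centroid of triangle HSC ⇒ U = (1/3, 1/3)
line VU meets SC at K = (0, 4/9)
U = V + t·(K−V) with t = 3/5, so VU:UK = 3/5:2/5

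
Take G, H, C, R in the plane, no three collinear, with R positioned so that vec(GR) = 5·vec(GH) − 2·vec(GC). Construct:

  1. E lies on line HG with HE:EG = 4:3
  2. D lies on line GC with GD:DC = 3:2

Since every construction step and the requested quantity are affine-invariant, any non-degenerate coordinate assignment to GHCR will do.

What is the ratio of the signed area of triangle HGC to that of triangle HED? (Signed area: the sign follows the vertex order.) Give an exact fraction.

Choose coordinates G = (0, 0), H = (1, 0), C = (0, 1), R = (5, -2).
1. E lies on line HG with HE:EG = 4:3 ⇒ E = (3/7, 0)
2. D lies on line GC with GD:DC = 3:2 ⇒ D = (0, 3/5)
2·[HGC] = -1, 2·[HED] = -12/35
[HGC]:[HED] = -1:-12/35 = 35/12

[HGC]:[HED] = 35/12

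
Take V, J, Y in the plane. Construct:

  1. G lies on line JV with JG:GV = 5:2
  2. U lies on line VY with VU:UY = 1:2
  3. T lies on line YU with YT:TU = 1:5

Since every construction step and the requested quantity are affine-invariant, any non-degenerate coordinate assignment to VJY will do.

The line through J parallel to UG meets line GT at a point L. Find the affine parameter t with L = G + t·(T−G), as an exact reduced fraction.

Work in coordinates with V = (0, 0), J = (1, 0), Y = (0, 1).
1. G lies on line JV with JG:GV = 5:2 ⇒ G = (2/7, 0)
2. U lies on line VY with VU:UY = 1:2 ⇒ U = (0, 1/3)
3. T lies on line YU with YT:TU = 1:5 ⇒ T = (0, 8/9)
through J parallel to UG: direction (2/7, -1/3); meets GT at L = (-1/7, 4/3)
L = G + t·(T−G) with t = 3/2

t = 3/2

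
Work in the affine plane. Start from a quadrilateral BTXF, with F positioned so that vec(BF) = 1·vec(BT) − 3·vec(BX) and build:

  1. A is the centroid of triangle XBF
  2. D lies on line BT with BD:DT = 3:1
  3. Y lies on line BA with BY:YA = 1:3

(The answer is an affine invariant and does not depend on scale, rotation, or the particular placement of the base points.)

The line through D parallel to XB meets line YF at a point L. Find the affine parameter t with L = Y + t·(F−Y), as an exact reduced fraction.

t = 8/11

Set B = (0, 0), T = (1, 0), X = (0, 1), F = (1, -3); any affine frame gives the same invariant.
1. A is the centroid of triangle XBF ⇒ A = (1/3, -2/3)
2. D lies on line BT with BD:DT = 3:1 ⇒ D = (3/4, 0)
3. Y lies on line BA with BY:YA = 1:3 ⇒ Y = (1/12, -1/6)
through D parallel to XB: direction (0, -1); meets YF at L = (3/4, -49/22)
L = Y + t·(F−Y) with t = 8/11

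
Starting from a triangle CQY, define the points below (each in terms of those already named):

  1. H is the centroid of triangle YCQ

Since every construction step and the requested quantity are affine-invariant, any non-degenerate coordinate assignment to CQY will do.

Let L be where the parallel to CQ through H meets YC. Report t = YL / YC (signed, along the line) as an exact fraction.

Choose coordinates C = (0, 0), Q = (1, 0), Y = (0, 1).
1. H is the centroid of triangle YCQ ⇒ H = (1/3, 1/3)
through H parallel to CQ: direction (1, 0); meets YC at L = (0, 1/3)
L = Y + t·(C−Y) with t = 2/3

t = 2/3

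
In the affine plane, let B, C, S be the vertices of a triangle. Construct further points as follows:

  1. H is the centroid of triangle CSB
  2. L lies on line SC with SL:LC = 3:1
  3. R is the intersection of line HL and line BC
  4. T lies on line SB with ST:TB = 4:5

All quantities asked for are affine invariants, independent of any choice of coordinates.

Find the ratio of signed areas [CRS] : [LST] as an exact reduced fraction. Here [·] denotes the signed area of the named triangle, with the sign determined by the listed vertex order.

[CRS]:[LST] = 3

Assign B = (0, 0), C = (1, 0), S = (0, 1) — the answer is frame-independent, so this choice is without loss of generality.
1. H is the centroid of triangle CSB ⇒ H = (1/3, 1/3)
2. L lies on line SC with SL:LC = 3:1 ⇒ L = (3/4, 1/4)
3. R is the intersection of line HL and line BC ⇒ R = (2, 0)
4. T lies on line SB with ST:TB = 4:5 ⇒ T = (0, 5/9)
2·[CRS] = 1, 2·[LST] = 1/3
[CRS]:[LST] = 1:1/3 = 3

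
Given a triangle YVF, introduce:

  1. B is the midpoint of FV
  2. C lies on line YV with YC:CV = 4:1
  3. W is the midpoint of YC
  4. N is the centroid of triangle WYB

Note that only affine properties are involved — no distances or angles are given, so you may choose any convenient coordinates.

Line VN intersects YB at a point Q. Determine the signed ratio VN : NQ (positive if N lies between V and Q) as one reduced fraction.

Set Y = (0, 0), V = (1, 0), F = (0, 1); any affine frame gives the same invariant.
1. B is the midpoint of FV ⇒ B = (1/2, 1/2)
2. C lies on line YV with YC:CV = 4:1 ⇒ C = (4/5, 0)
3. W is the midpoint of YC ⇒ W = (2/5, 0)
4. N is the centroid of triangle WYB ⇒ N = (3/10, 1/6)
line VN meets YB at Q = (5/26, 5/26)
N = V + t·(Q−V) with t = 13/15, so VN:NQ = 13/15:2/15

VN:NQ = 13/2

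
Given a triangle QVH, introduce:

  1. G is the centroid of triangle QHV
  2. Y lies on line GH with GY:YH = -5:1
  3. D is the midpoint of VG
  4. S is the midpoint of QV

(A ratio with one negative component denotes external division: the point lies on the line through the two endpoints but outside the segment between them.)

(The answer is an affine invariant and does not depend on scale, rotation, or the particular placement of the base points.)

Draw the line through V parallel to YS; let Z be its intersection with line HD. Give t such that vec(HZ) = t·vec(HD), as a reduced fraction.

t = 2

Choose coordinates Q = (0, 0), V = (1, 0), H = (0, 1).
1. G is the centroid of triangle QHV ⇒ G = (1/3, 1/3)
2. Y lies on line GH with GY:YH = -5:1 ⇒ Y = (-1/12, 7/6)
3. D is the midpoint of VG ⇒ D = (2/3, 1/6)
4. S is the midpoint of QV ⇒ S = (1/2, 0)
through V parallel to YS: direction (7/12, -7/6); meets HD at Z = (4/3, -2/3)
Z = H + t·(D−H) with t = 2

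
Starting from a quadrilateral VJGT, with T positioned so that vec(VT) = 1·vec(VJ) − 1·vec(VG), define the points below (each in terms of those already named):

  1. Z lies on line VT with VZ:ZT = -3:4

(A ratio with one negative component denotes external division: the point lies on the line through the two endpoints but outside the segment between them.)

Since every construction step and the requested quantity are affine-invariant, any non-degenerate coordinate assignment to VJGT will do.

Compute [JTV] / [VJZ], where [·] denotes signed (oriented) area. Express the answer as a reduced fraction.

Assign V = (0, 0), J = (1, 0), G = (0, 1), T = (1, -1) — the answer is frame-independent, so this choice is without loss of generality.
1. Z lies on line VT with VZ:ZT = -3:4 ⇒ Z = (-3, 3)
2·[JTV] = -1, 2·[VJZ] = 3
[JTV]:[VJZ] = -1:3 = -1/3

[JTV]:[VJZ] = -1/3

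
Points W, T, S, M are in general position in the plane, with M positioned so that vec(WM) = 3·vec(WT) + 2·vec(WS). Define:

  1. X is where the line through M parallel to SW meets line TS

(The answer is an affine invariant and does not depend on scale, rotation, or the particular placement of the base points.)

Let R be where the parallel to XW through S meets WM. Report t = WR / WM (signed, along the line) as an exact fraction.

t = 1/4

Work in coordinates with W = (0, 0), T = (1, 0), S = (0, 1), M = (3, 2).
1. X is where the line through M parallel to SW meets line TS ⇒ X = (3, -2)
through S parallel to XW: direction (-3, 2); meets WM at R = (3/4, 1/2)
R = W + t·(M−W) with t = 1/4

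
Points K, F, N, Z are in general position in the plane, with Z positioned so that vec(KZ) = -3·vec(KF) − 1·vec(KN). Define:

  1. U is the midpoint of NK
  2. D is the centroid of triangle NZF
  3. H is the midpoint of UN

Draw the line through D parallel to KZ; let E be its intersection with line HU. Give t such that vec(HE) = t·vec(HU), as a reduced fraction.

Choose coordinates K = (0, 0), F = (1, 0), N = (0, 1), Z = (-3, -1).
1. U is the midpoint of NK ⇒ U = (0, 1/2)
2. D is the centroid of triangle NZF ⇒ D = (-2/3, 0)
3. H is the midpoint of UN ⇒ H = (0, 3/4)
through D parallel to KZ: direction (-3, -1); meets HU at E = (0, 2/9)
E = H + t·(U−H) with t = 19/9

t = 19/9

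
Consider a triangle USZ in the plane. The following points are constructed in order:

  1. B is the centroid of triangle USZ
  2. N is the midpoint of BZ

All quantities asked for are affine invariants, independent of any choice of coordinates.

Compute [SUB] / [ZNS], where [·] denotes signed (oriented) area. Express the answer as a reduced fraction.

[SUB]:[ZNS] = -2

Assign U = (0, 0), S = (1, 0), Z = (0, 1) — the answer is frame-independent, so this choice is without loss of generality.
1. B is the centroid of triangle USZ ⇒ B = (1/3, 1/3)
2. N is the midpoint of BZ ⇒ N = (1/6, 2/3)
2·[SUB] = -1/3, 2·[ZNS] = 1/6
[SUB]:[ZNS] = -1/3:1/6 = -2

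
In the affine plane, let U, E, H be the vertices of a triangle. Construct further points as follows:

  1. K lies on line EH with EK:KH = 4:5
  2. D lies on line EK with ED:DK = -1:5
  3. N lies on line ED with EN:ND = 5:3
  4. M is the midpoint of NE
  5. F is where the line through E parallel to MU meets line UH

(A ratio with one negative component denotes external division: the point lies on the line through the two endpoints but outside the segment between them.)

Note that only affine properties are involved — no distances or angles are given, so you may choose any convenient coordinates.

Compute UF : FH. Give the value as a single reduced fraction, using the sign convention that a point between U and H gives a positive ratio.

UF:FH = 5/144

Assign U = (0, 0), E = (1, 0), H = (0, 1) — the answer is frame-independent, so this choice is without loss of generality.
1. K lies on line EH with EK:KH = 4:5 ⇒ K = (5/9, 4/9)
2. D lies on line EK with ED:DK = -1:5 ⇒ D = (10/9, -1/9)
3. N lies on line ED with EN:ND = 5:3 ⇒ N = (77/72, -5/72)
4. M is the midpoint of NE ⇒ M = (149/144, -5/144)
5. F is where the line through E parallel to MU meets line UH ⇒ F = (0, 5/149)
F = U + t·(H−U) with t = 5/149, so UF:FH = t:(1−t) = 5/149:144/149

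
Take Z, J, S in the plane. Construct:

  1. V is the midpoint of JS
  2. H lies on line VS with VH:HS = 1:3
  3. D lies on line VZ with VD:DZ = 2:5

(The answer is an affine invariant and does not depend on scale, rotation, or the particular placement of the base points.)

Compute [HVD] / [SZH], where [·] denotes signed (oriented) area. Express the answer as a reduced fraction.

Choose coordinates Z = (0, 0), J = (1, 0), S = (0, 1).
1. V is the midpoint of JS ⇒ V = (1/2, 1/2)
2. H lies on line VS with VH:HS = 1:3 ⇒ H = (3/8, 5/8)
3. D lies on line VZ with VD:DZ = 2:5 ⇒ D = (5/14, 5/14)
2·[HVD] = -1/28, 2·[SZH] = 3/8
[HVD]:[SZH] = -1/28:3/8 = -2/21

[HVD]:[SZH] = -2/21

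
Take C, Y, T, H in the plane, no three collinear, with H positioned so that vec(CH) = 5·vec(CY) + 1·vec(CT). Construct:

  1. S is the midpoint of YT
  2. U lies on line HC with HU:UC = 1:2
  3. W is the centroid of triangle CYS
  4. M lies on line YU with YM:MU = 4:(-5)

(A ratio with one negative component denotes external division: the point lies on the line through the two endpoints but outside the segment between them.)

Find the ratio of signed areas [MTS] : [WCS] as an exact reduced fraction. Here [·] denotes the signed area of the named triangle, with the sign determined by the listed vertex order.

Choose coordinates C = (0, 0), Y = (1, 0), T = (0, 1), H = (5, 1).
1. S is the midpoint of YT ⇒ S = (1/2, 1/2)
2. U lies on line HC with HU:UC = 1:2 ⇒ U = (10/3, 2/3)
3. W is the centroid of triangle CYS ⇒ W = (1/2, 1/6)
4. M lies on line YU with YM:MU = 4:(-5) ⇒ M = (-25/3, -8/3)
2·[MTS] = -6, 2·[WCS] = -1/6
[MTS]:[WCS] = -6:-1/6 = 36

[MTS]:[WCS] = 36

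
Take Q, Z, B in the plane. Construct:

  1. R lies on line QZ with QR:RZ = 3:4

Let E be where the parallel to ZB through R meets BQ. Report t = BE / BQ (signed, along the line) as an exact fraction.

Work in coordinates with Q = (0, 0), Z = (1, 0), B = (0, 1).
1. R lies on line QZ with QR:RZ = 3:4 ⇒ R = (3/7, 0)
through R parallel to ZB: direction (-1, 1); meets BQ at E = (0, 3/7)
E = B + t·(Q−B) with t = 4/7

t = 4/7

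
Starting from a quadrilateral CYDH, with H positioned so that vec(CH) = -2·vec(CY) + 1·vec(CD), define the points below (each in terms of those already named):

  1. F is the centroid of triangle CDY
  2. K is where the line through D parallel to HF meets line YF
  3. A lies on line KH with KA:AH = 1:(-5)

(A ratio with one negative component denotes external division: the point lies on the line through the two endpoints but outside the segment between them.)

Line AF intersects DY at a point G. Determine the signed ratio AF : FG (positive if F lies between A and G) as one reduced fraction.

Set C = (0, 0), Y = (1, 0), D = (0, 1), H = (-2, 1); any affine frame gives the same invariant.
1. F is the centroid of triangle CDY ⇒ F = (1/3, 1/3)
2. K is where the line through D parallel to HF meets line YF ⇒ K = (-7/3, 5/3)
3. A lies on line KH with KA:AH = 1:(-5) ⇒ A = (-29/12, 11/6)
line AF meets DY at G = (16/15, -1/15)
F = A + t·(G−A) with t = 15/19, so AF:FG = 15/19:4/19

AF:FG = 15/4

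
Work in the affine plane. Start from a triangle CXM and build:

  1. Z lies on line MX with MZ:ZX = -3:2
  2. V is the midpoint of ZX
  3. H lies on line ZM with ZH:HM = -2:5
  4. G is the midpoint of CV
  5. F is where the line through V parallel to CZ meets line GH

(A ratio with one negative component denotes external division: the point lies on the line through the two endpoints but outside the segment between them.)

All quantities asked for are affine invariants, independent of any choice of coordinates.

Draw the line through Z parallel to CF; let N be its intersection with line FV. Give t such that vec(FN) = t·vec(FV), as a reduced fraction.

Work in coordinates with C = (0, 0), X = (1, 0), M = (0, 1).
1. Z lies on line MX with MZ:ZX = -3:2 ⇒ Z = (3, -2)
2. V is the midpoint of ZX ⇒ V = (2, -1)
3. H lies on line ZM with ZH:HM = -2:5 ⇒ H = (5, -4)
4. G is the midpoint of CV ⇒ G = (1, -1/2)
5. F is where the line through V parallel to CZ meets line GH ⇒ F = (1/5, 1/5)
through Z parallel to CF: direction (1/5, 1/5); meets FV at N = (16/5, -9/5)
N = F + t·(V−F) with t = 5/3

t = 5/3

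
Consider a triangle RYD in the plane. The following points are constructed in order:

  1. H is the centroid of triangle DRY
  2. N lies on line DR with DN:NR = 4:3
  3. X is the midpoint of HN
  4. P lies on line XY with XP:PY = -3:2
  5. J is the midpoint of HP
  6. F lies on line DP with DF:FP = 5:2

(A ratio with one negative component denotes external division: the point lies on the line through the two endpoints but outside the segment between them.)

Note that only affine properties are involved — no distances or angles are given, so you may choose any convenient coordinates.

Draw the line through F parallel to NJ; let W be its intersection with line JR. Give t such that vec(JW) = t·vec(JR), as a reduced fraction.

t = -19/63

Work in coordinates with R = (0, 0), Y = (1, 0), D = (0, 1).
1. H is the centroid of triangle DRY ⇒ H = (1/3, 1/3)
2. N lies on line DR with DN:NR = 4:3 ⇒ N = (0, 3/7)
3. X is the midpoint of HN ⇒ X = (1/6, 8/21)
4. P lies on line XY with XP:PY = -3:2 ⇒ P = (8/3, -16/21)
5. J is the midpoint of HP ⇒ J = (3/2, -3/14)
6. F lies on line DP with DF:FP = 5:2 ⇒ F = (40/21, -38/147)
through F parallel to NJ: direction (3/2, -9/14); meets JR at W = (41/21, -41/147)
W = J + t·(R−J) with t = -19/63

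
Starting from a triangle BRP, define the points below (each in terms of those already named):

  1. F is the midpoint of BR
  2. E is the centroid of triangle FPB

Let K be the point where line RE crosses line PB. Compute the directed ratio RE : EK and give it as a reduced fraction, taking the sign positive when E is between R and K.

Assign B = (0, 0), R = (1, 0), P = (0, 1) — the answer is frame-independent, so this choice is without loss of generality.
1. F is the midpoint of BR ⇒ F = (1/2, 0)
2. E is the centroid of triangle FPB ⇒ E = (1/6, 1/3)
line RE meets PB at K = (0, 2/5)
E = R + t·(K−R) with t = 5/6, so RE:EK = 5/6:1/6

RE:EK = 5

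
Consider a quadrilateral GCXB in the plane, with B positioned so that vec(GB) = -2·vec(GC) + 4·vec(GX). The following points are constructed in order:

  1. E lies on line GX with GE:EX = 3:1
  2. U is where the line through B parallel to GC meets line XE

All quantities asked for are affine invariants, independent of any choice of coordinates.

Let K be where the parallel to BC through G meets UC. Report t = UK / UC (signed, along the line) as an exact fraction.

t = 3/2

Assign G = (0, 0), C = (1, 0), X = (0, 1), B = (-2, 4) — the answer is frame-independent, so this choice is without loss of generality.
1. E lies on line GX with GE:EX = 3:1 ⇒ E = (0, 3/4)
2. U is where the line through B parallel to GC meets line XE ⇒ U = (0, 4)
through G parallel to BC: direction (3, -4); meets UC at K = (3/2, -2)
K = U + t·(C−U) with t = 3/2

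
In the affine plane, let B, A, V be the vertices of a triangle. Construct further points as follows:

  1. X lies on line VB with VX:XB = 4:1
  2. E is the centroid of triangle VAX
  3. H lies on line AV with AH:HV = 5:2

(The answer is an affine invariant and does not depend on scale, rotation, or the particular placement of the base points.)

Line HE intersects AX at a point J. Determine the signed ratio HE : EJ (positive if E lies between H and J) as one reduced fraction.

Choose coordinates B = (0, 0), A = (1, 0), V = (0, 1).
1. X lies on line VB with VX:XB = 4:1 ⇒ X = (0, 1/5)
2. E is the centroid of triangle VAX ⇒ E = (1/3, 2/5)
3. H lies on line AV with AH:HV = 5:2 ⇒ H = (2/7, 5/7)
line HE meets AX at J = (3/8, 1/8)
E = H + t·(J−H) with t = 8/15, so HE:EJ = 8/15:7/15

HE:EJ = 8/7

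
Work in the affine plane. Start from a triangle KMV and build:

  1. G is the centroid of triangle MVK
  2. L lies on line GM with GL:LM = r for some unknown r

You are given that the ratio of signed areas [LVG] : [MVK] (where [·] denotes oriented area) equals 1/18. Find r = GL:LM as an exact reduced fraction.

Assign K = (0, 0), M = (1, 0), V = (0, 1) — the answer is frame-independent, so this choice is without loss of generality.
1. G is the centroid of triangle MVK ⇒ G = (1/3, 1/3)
2. With GL:LM = r, write λ = r/(r+1) so L = G + λ·(M−G); L is affine-linear in λ
Every point depending on L is an affine combination of L and λ-independent points, so each such coordinate is linear in λ; the λ² term in each signed area is a multiple of (M−G)×(M−G) = 0, so 2·[LVG] and 2·[MVK] are each linear in λ. Evaluating at λ=0 and λ=1:
  2·[LVG] = 1/3·λ,   2·[MVK] = 1
So [LVG]:[MVK] = (1/3·λ) / (1). Setting this equal to 1/18:
  1/3·λ = 1/18·(1)  ⇒  λ = 1/6
Then r = λ/(1−λ) = (1/6)/(5/6) = 1/5. Check: with r = 1/5, L = (4/9, 5/18) and [LVG]:[MVK] = 1/18 as required.

r = 1/5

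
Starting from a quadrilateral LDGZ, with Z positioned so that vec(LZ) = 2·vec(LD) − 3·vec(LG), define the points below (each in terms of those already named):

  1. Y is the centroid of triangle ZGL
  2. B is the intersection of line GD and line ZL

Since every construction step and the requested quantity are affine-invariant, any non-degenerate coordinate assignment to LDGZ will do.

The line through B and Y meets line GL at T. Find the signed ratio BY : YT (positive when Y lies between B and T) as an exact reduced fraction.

Set L = (0, 0), D = (1, 0), G = (0, 1), Z = (2, -3); any affine frame gives the same invariant.
1. Y is the centroid of triangle ZGL ⇒ Y = (2/3, -2/3)
2. B is the intersection of line GD and line ZL ⇒ B = (-2, 3)
line BY meets GL at T = (0, 1/4)
Y = B + t·(T−B) with t = 4/3, so BY:YT = 4/3:-1/3

BY:YT = -4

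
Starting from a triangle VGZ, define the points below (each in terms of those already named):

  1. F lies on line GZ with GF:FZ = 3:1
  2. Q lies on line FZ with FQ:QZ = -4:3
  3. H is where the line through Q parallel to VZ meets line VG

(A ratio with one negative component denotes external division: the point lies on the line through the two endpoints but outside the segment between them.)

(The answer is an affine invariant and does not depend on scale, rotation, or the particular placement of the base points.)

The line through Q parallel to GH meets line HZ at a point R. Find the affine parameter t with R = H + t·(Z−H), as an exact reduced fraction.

t = 7/4

Set V = (0, 0), G = (1, 0), Z = (0, 1); any affine frame gives the same invariant.
1. F lies on line GZ with GF:FZ = 3:1 ⇒ F = (1/4, 3/4)
2. Q lies on line FZ with FQ:QZ = -4:3 ⇒ Q = (-3/4, 7/4)
3. H is where the line through Q parallel to VZ meets line VG ⇒ H = (-3/4, 0)
through Q parallel to GH: direction (-7/4, 0); meets HZ at R = (9/16, 7/4)
R = H + t·(Z−H) with t = 7/4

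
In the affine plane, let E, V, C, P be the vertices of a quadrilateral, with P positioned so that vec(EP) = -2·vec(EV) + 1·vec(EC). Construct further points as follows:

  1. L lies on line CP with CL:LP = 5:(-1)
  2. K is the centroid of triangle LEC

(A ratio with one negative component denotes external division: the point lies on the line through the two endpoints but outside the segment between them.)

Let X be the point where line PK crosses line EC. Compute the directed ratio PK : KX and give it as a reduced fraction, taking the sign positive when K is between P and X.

PK:KX = 7/5

Set E = (0, 0), V = (1, 0), C = (0, 1), P = (-2, 1); any affine frame gives the same invariant.
1. L lies on line CP with CL:LP = 5:(-1) ⇒ L = (-5/2, 1)
2. K is the centroid of triangle LEC ⇒ K = (-5/6, 2/3)
line PK meets EC at X = (0, 3/7)
K = P + t·(X−P) with t = 7/12, so PK:KX = 7/12:5/12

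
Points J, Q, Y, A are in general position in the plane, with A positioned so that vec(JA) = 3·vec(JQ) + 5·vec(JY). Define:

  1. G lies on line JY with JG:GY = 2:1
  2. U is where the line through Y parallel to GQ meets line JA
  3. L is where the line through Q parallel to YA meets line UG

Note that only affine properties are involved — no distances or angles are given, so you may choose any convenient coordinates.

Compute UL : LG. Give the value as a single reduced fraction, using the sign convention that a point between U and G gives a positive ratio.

Work in coordinates with J = (0, 0), Q = (1, 0), Y = (0, 1), A = (3, 5).
1. G lies on line JY with JG:GY = 2:1 ⇒ G = (0, 2/3)
2. U is where the line through Y parallel to GQ meets line JA ⇒ U = (3/7, 5/7)
3. L is where the line through Q parallel to YA meets line UG ⇒ L = (18/11, 28/33)
L = U + t·(G−U) with t = -31/11, so UL:LG = t:(1−t) = -31/11:42/11

UL:LG = -31/42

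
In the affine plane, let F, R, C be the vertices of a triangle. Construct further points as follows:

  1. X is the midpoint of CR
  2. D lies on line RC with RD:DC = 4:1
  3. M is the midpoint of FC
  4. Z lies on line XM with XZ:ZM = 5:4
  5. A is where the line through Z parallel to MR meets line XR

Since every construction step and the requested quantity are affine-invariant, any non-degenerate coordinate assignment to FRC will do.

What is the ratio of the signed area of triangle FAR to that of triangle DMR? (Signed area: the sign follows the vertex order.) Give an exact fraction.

[FAR]:[DMR] = -5/9

Set F = (0, 0), R = (1, 0), C = (0, 1); any affine frame gives the same invariant.
1. X is the midpoint of CR ⇒ X = (1/2, 1/2)
2. D lies on line RC with RD:DC = 4:1 ⇒ D = (1/5, 4/5)
3. M is the midpoint of FC ⇒ M = (0, 1/2)
4. Z lies on line XM with XZ:ZM = 5:4 ⇒ Z = (2/9, 1/2)
5. A is where the line through Z parallel to MR meets line XR ⇒ A = (7/9, 2/9)
2·[FAR] = -2/9, 2·[DMR] = 2/5
[FAR]:[DMR] = -2/9:2/5 = -5/9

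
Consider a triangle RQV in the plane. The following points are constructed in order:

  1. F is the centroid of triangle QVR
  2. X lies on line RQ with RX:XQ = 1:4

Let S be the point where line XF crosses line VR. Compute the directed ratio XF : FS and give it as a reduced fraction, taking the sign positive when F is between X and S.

Assign R = (0, 0), Q = (1, 0), V = (0, 1) — the answer is frame-independent, so this choice is without loss of generality.
1. F is the centroid of triangle QVR ⇒ F = (1/3, 1/3)
2. X lies on line RQ with RX:XQ = 1:4 ⇒ X = (1/5, 0)
line XF meets VR at S = (0, -1/2)
F = X + t·(S−X) with t = -2/3, so XF:FS = -2/3:5/3

XF:FS = -2/5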